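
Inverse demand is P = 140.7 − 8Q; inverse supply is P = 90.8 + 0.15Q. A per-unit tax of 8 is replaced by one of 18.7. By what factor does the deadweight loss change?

5.464

Competitive equilibrium: 140.7 − 8Q = 90.8 + 0.15Q → Q* = 6.1227, P* = 91.7184.
For a per-unit tax t: ΔQ = t/8.15, so DWL = ½·t·(t/8.15) = t²/16.3.
At t = 8: DWL = 3.926. At t = 18.7: DWL = 21.453.
Ratio = (18.7/8)² = 5.464.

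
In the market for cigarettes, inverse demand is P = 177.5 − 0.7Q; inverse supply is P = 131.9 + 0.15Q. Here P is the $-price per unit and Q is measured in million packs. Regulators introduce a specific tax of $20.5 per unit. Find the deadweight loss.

Competitive equilibrium: 177.5 − 0.7Q = 131.9 + 0.15Q → Q* = 53.6471, P* = 139.9471.
With the tax, the buyer price exceeds the seller price by 20.5: (177.5 − 0.7Q) − (131.9 + 0.15Q) = 20.5 → Q' = 29.5294.
ΔQ = 53.6471 − 29.5294 = 24.1177; the wedge equals the tax, 20.5.
The triangle = ½ × 24.1177 × 20.5 = $247.21 million.

$247.21 million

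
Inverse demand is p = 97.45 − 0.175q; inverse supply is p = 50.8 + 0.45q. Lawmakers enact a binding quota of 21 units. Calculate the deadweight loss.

Competitive equilibrium: 97.45 − 0.175q = 50.8 + 0.45q → q* = 74.64, p* = 84.388.
At q = 21: demand price = 97.45 − 0.175·21 = 93.775; supply price = 50.8 + 0.45·21 = 60.25.
Δq = 74.64 − 21 = 53.64; wedge = 93.775 − 60.25 = 33.525.
Welfare loss = ½ × 53.64 × 33.525 = 899.14.

899.14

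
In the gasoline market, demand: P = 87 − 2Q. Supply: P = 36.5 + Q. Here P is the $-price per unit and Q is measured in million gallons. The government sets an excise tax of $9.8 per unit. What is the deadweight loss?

$16.01 million

Competitive equilibrium: 87 − 2Q = 36.5 + Q → Q* = 16.8333, P* = 53.3333.
With the tax, the buyer price exceeds the seller price by 9.8: (87 − 2Q) − (36.5 + Q) = 9.8 → Q' = 13.5667.
ΔQ = 16.8333 − 13.5667 = 3.2666; the wedge equals the tax, 9.8.
DWL = ½ × 3.2666 × 9.8 = $16.01 million.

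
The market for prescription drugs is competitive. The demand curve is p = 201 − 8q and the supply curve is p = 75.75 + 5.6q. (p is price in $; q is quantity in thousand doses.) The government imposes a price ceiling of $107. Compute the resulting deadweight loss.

Competitive equilibrium: 201 − 8q = 75.75 + 5.6q → q* = 9.2096, p* = 127.3235.
At the ceiling p = 107, quantity supplied = (107 − 75.75)/5.6 = 5.5804.
Willingness to pay at q' = 5.5804: 201 − 8·5.5804 = 156.3568.
Δq = 9.2096 − 5.5804 = 3.6292; wedge = 156.3568 − 107 = 49.3568.
Deadweight loss = ½ × 3.6292 × 49.3568 = $89.56 thousand.

$89.56 thousand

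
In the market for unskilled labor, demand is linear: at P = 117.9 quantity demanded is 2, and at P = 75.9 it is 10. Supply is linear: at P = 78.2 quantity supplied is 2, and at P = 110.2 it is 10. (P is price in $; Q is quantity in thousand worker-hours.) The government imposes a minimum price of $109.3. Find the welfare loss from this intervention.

Demand slope = (75.9 − 117.9)/(10 − 2) = −5.25, so P = 128.4 − 5.25Q.
Supply slope = (110.2 − 78.2)/(10 − 2) = 4, so P = 70.2 + 4Q.
Competitive equilibrium: 128.4 − 5.25Q = 70.2 + 4Q → Q* = 6.2919, P* = 95.3676.
At the floor P = 109.3, quantity demanded = (128.4 − 109.3)/5.25 = 3.6381.
Sellers' marginal cost at Q' = 3.6381: 70.2 + 4·3.6381 = 84.7524.
ΔQ = 6.2919 − 3.6381 = 2.6538; wedge = 109.3 − 84.7524 = 24.5476.
Welfare loss = ½ × 2.6538 × 24.5476 = $32.57 thousand.

$32.57 thousand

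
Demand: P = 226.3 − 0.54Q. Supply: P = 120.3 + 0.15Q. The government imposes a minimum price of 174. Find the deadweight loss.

1111.93

Competitive equilibrium: 226.3 − 0.54Q = 120.3 + 0.15Q → Q* = 153.6232, P* = 143.3435.
At the floor P = 174, quantity demanded = (226.3 − 174)/0.54 = 96.8519.
Sellers' marginal cost at Q' = 96.8519: 120.3 + 0.15·96.8519 = 134.8278.
ΔQ = 153.6232 − 96.8519 = 56.7713; wedge = 174 − 134.8278 = 39.1722.
The triangle = ½ × 56.7713 × 39.1722 = 1111.93.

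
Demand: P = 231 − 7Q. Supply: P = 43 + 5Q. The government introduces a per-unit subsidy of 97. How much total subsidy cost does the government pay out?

2303.75

Competitive equilibrium: 231 − 7Q = 43 + 5Q → Q* = 15.6667, P* = 121.3333.
The subsidy lowers effective supply by 97: P = 5Q − 54.
New quantity: 231 − 7Q = 5Q − 54 → Q' = 23.75.
Total subsidy cost = 97 × 23.75 = 2303.75.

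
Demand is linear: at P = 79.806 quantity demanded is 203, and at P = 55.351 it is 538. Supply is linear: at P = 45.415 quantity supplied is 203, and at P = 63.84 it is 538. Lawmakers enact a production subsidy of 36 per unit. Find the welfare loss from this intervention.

5062.50

Demand slope = (55.351 − 79.806)/(538 − 203) = −0.073, so P = 94.625 − 0.073Q.
Supply slope = (63.84 − 45.415)/(538 − 203) = 0.055, so P = 34.25 + 0.055Q.
Competitive equilibrium: 94.625 − 0.073Q = 34.25 + 0.055Q → Q* = 471.6797, P* = 60.1924.
The subsidy lowers effective supply by 36: P = 0.055Q − 1.75.
New quantity: 94.625 − 0.073Q = 0.055Q − 1.75 → Q' = 752.9297.
Overproduction ΔQ = 752.9297 − 471.6797 = 281.25; wedge = subsidy = 36.
The triangle = ½ × 281.25 × 36 = 5062.50.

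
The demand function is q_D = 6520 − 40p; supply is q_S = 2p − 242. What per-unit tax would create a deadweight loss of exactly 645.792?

In inverse form: demand p = 163 − 0.025q, supply p = 121 + 0.5q.
Competitive equilibrium: 163 − 0.025q = 121 + 0.5q → q* = 80, p* = 161.
A tax t gives Δq = t/0.525 and wedge t, so DWL = t²/1.05.
t²/1.05 = 645.792 → t² = 678.0816 → t = 26.04.

26.04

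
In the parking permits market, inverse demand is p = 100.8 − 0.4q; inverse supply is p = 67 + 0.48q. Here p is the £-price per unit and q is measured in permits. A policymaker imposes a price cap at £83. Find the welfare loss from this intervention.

£11.34

Competitive equilibrium: 100.8 − 0.4q = 67 + 0.48q → q* = 38.4091, p* = 85.4364.
At the ceiling p = 83, quantity supplied = (83 − 67)/0.48 = 33.3333.
Willingness to pay at q' = 33.3333: 100.8 − 0.4·33.3333 = 87.4667.
Δq = 38.4091 − 33.3333 = 5.0758; wedge = 87.4667 − 83 = 4.4667.
Deadweight loss = ½ × 5.0758 × 4.4667 = £11.34.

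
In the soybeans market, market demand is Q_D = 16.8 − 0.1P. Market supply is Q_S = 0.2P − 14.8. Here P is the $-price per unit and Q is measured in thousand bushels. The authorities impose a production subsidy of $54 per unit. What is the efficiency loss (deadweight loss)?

$97.20 thousand

In inverse form: demand P = 168 − 10Q, supply P = 74 + 5Q.
Competitive equilibrium: 168 − 10Q = 74 + 5Q → Q* = 6.2667, P* = 105.3333.
The subsidy lowers effective supply by 54: P = 20 + 5Q.
New quantity: 168 − 10Q = 20 + 5Q → Q' = 9.8667.
Overproduction ΔQ = 9.8667 − 6.2667 = 3.6; wedge = subsidy = 54.
Deadweight loss = ½ × 3.6 × 54 = $97.20 thousand.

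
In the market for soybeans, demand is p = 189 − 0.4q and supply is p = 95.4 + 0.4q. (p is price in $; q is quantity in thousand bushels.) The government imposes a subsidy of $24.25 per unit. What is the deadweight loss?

Competitive equilibrium: 189 − 0.4q = 95.4 + 0.4q → q* = 117, p* = 142.2.
The subsidy lowers effective supply by 24.25: p = 71.15 + 0.4q.
New quantity: 189 − 0.4q = 71.15 + 0.4q → q' = 147.3125.
Overproduction Δq = 147.3125 − 117 = 30.3125; wedge = subsidy = 24.25.
The triangle = ½ × 30.3125 × 24.25 = $367.54 thousand.

$367.54 thousand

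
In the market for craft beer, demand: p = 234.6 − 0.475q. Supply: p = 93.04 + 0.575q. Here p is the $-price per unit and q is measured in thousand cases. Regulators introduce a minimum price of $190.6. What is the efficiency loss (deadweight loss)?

$934.39 thousand

Competitive equilibrium: 234.6 − 0.475q = 93.04 + 0.575q → q* = 134.81905, p* = 170.56095.
At the floor p = 190.6, quantity demanded = (234.6 − 190.6)/0.475 = 92.63158.
Sellers' marginal cost at q' = 92.63158: 93.04 + 0.575·92.63158 = 146.30316.
Δq = 134.81905 − 92.63158 = 42.18747; wedge = 190.6 − 146.30316 = 44.29684.
Welfare loss = ½ × 42.18747 × 44.29684 = $934.39 thousand.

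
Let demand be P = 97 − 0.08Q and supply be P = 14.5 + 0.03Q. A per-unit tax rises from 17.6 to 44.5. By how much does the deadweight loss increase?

Competitive equilibrium: 97 − 0.08Q = 14.5 + 0.03Q → Q* = 750, P* = 37.
For a per-unit tax t: ΔQ = t/0.11, so DWL = ½·t·(t/0.11) = t²/0.22.
At t = 17.6: DWL = 1408. At t = 44.5: DWL = 9001.136.
Increase = 9001.136 − 1408 = 7593.14.

7593.14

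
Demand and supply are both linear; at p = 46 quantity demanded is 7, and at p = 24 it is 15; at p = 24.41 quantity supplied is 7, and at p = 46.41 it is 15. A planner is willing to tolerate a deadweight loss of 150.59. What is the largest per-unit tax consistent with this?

40.7

Demand slope = (24 − 46)/(15 − 7) = −2.75, so p = 65.25 − 2.75q.
Supply slope = (46.41 − 24.41)/(15 − 7) = 2.75, so p = 5.16 + 2.75q.
Competitive equilibrium: 65.25 − 2.75q = 5.16 + 2.75q → q* = 10.9255, p* = 35.205.
A tax t gives Δq = t/5.5 and wedge t, so DWL = t²/11.
t²/11 = 150.59 → t² = 1656.49 → t = 40.7.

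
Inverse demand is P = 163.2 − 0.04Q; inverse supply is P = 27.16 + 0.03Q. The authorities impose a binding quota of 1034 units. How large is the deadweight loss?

Competitive equilibrium: 163.2 − 0.04Q = 27.16 + 0.03Q → Q* = 1943.4286, P* = 85.4629.
At Q = 1034: demand price = 163.2 − 0.04·1034 = 121.84; supply price = 27.16 + 0.03·1034 = 58.18.
ΔQ = 1943.4286 − 1034 = 909.4286; wedge = 121.84 − 58.18 = 63.66.
DWL = ½ × 909.4286 × 63.66 = 28947.11.

28947.11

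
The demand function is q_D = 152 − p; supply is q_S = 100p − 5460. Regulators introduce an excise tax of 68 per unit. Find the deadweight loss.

In inverse form: demand p = 152 − q, supply p = 54.6 + 0.01q.
Competitive equilibrium: 152 − q = 54.6 + 0.01q → q* = 96.4356, p* = 55.5644.
With the tax, the buyer price exceeds the seller price by 68: (152 − q) − (54.6 + 0.01q) = 68 → q' = 29.1089.
Δq = 96.4356 − 29.1089 = 67.3267; the wedge equals the tax, 68.
The triangle = ½ × 67.3267 × 68 = 2289.11.

2289.11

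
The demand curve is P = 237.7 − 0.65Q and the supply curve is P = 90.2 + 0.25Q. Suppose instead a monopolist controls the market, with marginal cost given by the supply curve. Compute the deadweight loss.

Competitive equilibrium: 237.7 − 0.65Q = 90.2 + 0.25Q → Q* = 163.8889, P* = 131.1722.
Marginal revenue: MR = 237.7 − 1.3Q. Set MR = MC: 237.7 − 1.3Q = 90.2 + 0.25Q → Q_m = 95.1613.
Price P_m = 237.7 − 0.65·95.1613 = 175.8452; MC(Q_m) = 90.2 + 0.25·95.1613 = 113.9903.
Competitive Q* = 163.8889, so ΔQ = 68.7276; wedge = 175.8452 − 113.9903 = 61.8549.
Deadweight loss = ½ × 68.7276 × 61.8549 = 2125.57.

2125.57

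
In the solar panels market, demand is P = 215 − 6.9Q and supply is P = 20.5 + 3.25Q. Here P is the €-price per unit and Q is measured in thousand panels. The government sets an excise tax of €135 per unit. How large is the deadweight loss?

Competitive equilibrium: 215 − 6.9Q = 20.5 + 3.25Q → Q* = 19.1626, P* = 82.7783.
With the tax, the buyer price exceeds the seller price by 135: (215 − 6.9Q) − (20.5 + 3.25Q) = 135 → Q' = 5.8621.
ΔQ = 19.1626 − 5.8621 = 13.3005; the wedge equals the tax, 135.
Welfare loss = ½ × 13.3005 × 135 = €897.78 thousand.

€897.78 thousand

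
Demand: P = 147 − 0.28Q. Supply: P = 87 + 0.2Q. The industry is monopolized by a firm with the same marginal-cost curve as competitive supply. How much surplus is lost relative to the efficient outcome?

509

Competitive equilibrium: 147 − 0.28Q = 87 + 0.2Q → Q* = 125, P* = 112.
Marginal revenue: MR = 147 − 0.56Q. Set MR = MC: 147 − 0.56Q = 87 + 0.2Q → Q_m = 78.9474.
Price P_m = 147 − 0.28·78.9474 = 124.8947; MC(Q_m) = 87 + 0.2·78.9474 = 102.7895.
Competitive Q* = 125, so ΔQ = 46.0526; wedge = 124.8947 − 102.7895 = 22.1052.
Welfare loss = ½ × 46.0526 × 22.1052 = 509.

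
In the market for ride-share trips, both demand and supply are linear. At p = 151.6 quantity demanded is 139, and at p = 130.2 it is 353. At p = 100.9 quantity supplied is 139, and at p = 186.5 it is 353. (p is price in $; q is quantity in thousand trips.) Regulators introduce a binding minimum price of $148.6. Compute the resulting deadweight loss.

$1274.49 thousand

Demand slope = (130.2 − 151.6)/(353 − 139) = −0.1, so p = 165.5 − 0.1q.
Supply slope = (186.5 − 100.9)/(353 − 139) = 0.4, so p = 45.3 + 0.4q.
Competitive equilibrium: 165.5 − 0.1q = 45.3 + 0.4q → q* = 240.4, p* = 141.46.
At the floor p = 148.6, quantity demanded = (165.5 − 148.6)/0.1 = 169.
Sellers' marginal cost at q' = 169: 45.3 + 0.4·169 = 112.9.
Δq = 240.4 − 169 = 71.4; wedge = 148.6 − 112.9 = 35.7.
Deadweight loss = ½ × 71.4 × 35.7 = $1274.49 thousand.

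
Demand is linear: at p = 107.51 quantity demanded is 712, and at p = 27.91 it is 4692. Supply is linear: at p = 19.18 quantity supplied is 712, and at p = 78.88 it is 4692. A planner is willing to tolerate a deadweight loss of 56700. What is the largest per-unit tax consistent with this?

63

Demand slope = (27.91 − 107.51)/(4692 − 712) = −0.02, so p = 121.75 − 0.02q.
Supply slope = (78.88 − 19.18)/(4692 − 712) = 0.015, so p = 8.5 + 0.015q.
Competitive equilibrium: 121.75 − 0.02q = 8.5 + 0.015q → q* = 3235.7143, p* = 57.0357.
A tax t gives Δq = t/0.035 and wedge t, so DWL = t²/0.07.
t²/0.07 = 56700 → t² = 3969 → t = 63.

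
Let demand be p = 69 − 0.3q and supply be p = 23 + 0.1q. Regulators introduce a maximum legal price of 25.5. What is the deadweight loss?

1620

Competitive equilibrium: 69 − 0.3q = 23 + 0.1q → q* = 115, p* = 34.5.
At the ceiling p = 25.5, quantity supplied = (25.5 − 23)/0.1 = 25.
Willingness to pay at q' = 25: 69 − 0.3·25 = 61.5.
Δq = 115 − 25 = 90; wedge = 61.5 − 25.5 = 36.
DWL = ½ × 90 × 36 = 1620.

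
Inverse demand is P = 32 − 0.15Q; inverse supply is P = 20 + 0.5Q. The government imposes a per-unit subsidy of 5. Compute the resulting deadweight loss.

Competitive equilibrium: 32 − 0.15Q = 20 + 0.5Q → Q* = 18.4615, P* = 29.2308.
The subsidy lowers effective supply by 5: P = 15 + 0.5Q.
New quantity: 32 − 0.15Q = 15 + 0.5Q → Q' = 26.1538.
Overproduction ΔQ = 26.1538 − 18.4615 = 7.6923; wedge = subsidy = 5.
DWL = ½ × 7.6923 × 5 = 19.23.

19.23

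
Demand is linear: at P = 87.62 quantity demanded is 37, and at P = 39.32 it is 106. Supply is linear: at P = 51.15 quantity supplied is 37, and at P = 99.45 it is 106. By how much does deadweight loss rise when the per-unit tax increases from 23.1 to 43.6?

488.34

Demand slope = (39.32 − 87.62)/(106 − 37) = −0.7, so P = 113.52 − 0.7Q.
Supply slope = (99.45 − 51.15)/(106 − 37) = 0.7, so P = 25.25 + 0.7Q.
Competitive equilibrium: 113.52 − 0.7Q = 25.25 + 0.7Q → Q* = 63.05, P* = 69.385.
For a per-unit tax t: ΔQ = t/1.4, so DWL = ½·t·(t/1.4) = t²/2.8.
At t = 23.1: DWL = 190.575. At t = 43.6: DWL = 678.914.
Increase = 678.914 − 190.575 = 488.34.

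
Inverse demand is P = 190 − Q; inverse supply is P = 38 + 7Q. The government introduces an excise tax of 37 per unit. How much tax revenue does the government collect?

531.875

Competitive equilibrium: 190 − Q = 38 + 7Q → Q* = 19, P* = 171.
With the tax, the buyer price exceeds the seller price by 37: (190 − Q) − (38 + 7Q) = 37 → Q' = 14.375.
Tax revenue = 37 × 14.375 = 531.875.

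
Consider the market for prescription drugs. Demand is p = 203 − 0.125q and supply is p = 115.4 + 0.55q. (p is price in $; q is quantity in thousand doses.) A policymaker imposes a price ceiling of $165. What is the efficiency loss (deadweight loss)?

$529.15 thousand

Competitive equilibrium: 203 − 0.125q = 115.4 + 0.55q → q* = 129.7778, p* = 186.7778.
At the ceiling p = 165, quantity supplied = (165 − 115.4)/0.55 = 90.1818.
Willingness to pay at q' = 90.1818: 203 − 0.125·90.1818 = 191.7273.
Δq = 129.7778 − 90.1818 = 39.596; wedge = 191.7273 − 165 = 26.7273.
Deadweight loss = ½ × 39.596 × 26.7273 = $529.15 thousand.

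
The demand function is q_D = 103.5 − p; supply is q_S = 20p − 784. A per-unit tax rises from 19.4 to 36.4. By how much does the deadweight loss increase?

451.71

In inverse form: demand p = 103.5 − q, supply p = 39.2 + 0.05q.
Competitive equilibrium: 103.5 − q = 39.2 + 0.05q → q* = 61.2381, p* = 42.2619.
For a per-unit tax t: Δq = t/1.05, so DWL = ½·t·(t/1.05) = t²/2.1.
At t = 19.4: DWL = 179.219. At t = 36.4: DWL = 630.933.
Increase = 630.933 − 179.219 = 451.71.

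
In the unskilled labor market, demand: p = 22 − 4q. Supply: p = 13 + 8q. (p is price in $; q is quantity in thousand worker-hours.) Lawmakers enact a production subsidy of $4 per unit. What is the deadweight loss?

$0.67 thousand

Competitive equilibrium: 22 − 4q = 13 + 8q → q* = 0.75, p* = 19.
The subsidy lowers effective supply by 4: p = 9 + 8q.
New quantity: 22 − 4q = 9 + 8q → q' = 1.0833.
Overproduction Δq = 1.0833 − 0.75 = 0.3333; wedge = subsidy = 4.
The triangle = ½ × 0.3333 × 4 = $0.67 thousand.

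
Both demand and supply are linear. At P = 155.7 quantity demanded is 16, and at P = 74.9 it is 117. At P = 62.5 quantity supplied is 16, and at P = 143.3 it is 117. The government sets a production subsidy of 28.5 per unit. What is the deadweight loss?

253.83

Demand slope = (74.9 − 155.7)/(117 − 16) = −0.8, so P = 168.5 − 0.8Q.
Supply slope = (143.3 − 62.5)/(117 − 16) = 0.8, so P = 49.7 + 0.8Q.
Competitive equilibrium: 168.5 − 0.8Q = 49.7 + 0.8Q → Q* = 74.25, P* = 109.1.
The subsidy lowers effective supply by 28.5: P = 21.2 + 0.8Q.
New quantity: 168.5 − 0.8Q = 21.2 + 0.8Q → Q' = 92.0625.
Overproduction ΔQ = 92.0625 − 74.25 = 17.8125; wedge = subsidy = 28.5.
Welfare loss = ½ × 17.8125 × 28.5 = 253.83.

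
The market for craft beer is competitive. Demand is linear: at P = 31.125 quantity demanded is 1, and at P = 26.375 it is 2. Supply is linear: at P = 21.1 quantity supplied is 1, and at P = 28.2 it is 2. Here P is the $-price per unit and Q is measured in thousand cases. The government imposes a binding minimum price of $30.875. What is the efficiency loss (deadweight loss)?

$3.73 thousand

Demand slope = (26.375 − 31.125)/(2 − 1) = −4.75, so P = 35.875 − 4.75Q.
Supply slope = (28.2 − 21.1)/(2 − 1) = 7.1, so P = 14 + 7.1Q.
Competitive equilibrium: 35.875 − 4.75Q = 14 + 7.1Q → Q* = 1.846, P* = 27.1065.
At the floor P = 30.875, quantity demanded = (35.875 − 30.875)/4.75 = 1.0526.
Sellers' marginal cost at Q' = 1.0526: 14 + 7.1·1.0526 = 21.4735.
ΔQ = 1.846 − 1.0526 = 0.7934; wedge = 30.875 − 21.4735 = 9.4015.
DWL = ½ × 0.7934 × 9.4015 = $3.73 thousand.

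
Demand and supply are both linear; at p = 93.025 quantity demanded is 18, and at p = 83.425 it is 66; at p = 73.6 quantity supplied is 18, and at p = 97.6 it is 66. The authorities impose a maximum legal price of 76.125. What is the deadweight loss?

180.35

Demand slope = (83.425 − 93.025)/(66 − 18) = −0.2, so p = 96.625 − 0.2q.
Supply slope = (97.6 − 73.6)/(66 − 18) = 0.5, so p = 64.6 + 0.5q.
Competitive equilibrium: 96.625 − 0.2q = 64.6 + 0.5q → q* = 45.75, p* = 87.475.
At the ceiling p = 76.125, quantity supplied = (76.125 − 64.6)/0.5 = 23.05.
Willingness to pay at q' = 23.05: 96.625 − 0.2·23.05 = 92.015.
Δq = 45.75 − 23.05 = 22.7; wedge = 92.015 − 76.125 = 15.89.
DWL = ½ × 22.7 × 15.89 = 180.35.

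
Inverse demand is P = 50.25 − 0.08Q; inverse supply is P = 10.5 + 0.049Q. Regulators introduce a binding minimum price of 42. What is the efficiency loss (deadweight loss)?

2711

Competitive equilibrium: 50.25 − 0.08Q = 10.5 + 0.049Q → Q* = 308.1395, P* = 25.5988.
At the floor P = 42, quantity demanded = (50.25 − 42)/0.08 = 103.125.
Sellers' marginal cost at Q' = 103.125: 10.5 + 0.049·103.125 = 15.5531.
ΔQ = 308.1395 − 103.125 = 205.0145; wedge = 42 − 15.5531 = 26.4469.
The triangle = ½ × 205.0145 × 26.4469 = 2711.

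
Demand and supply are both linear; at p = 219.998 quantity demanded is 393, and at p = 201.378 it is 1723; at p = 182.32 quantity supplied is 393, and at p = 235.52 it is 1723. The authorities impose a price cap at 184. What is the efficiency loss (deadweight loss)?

Demand slope = (201.378 − 219.998)/(1723 − 393) = −0.014, so p = 225.5 − 0.014q.
Supply slope = (235.52 − 182.32)/(1723 − 393) = 0.04, so p = 166.6 + 0.04q.
Competitive equilibrium: 225.5 − 0.014q = 166.6 + 0.04q → q* = 1090.7407, p* = 210.2296.
At the ceiling p = 184, quantity supplied = (184 − 166.6)/0.04 = 435.
Willingness to pay at q' = 435: 225.5 − 0.014·435 = 219.41.
Δq = 1090.7407 − 435 = 655.7407; wedge = 219.41 − 184 = 35.41.
Welfare loss = ½ × 655.7407 × 35.41 = 11609.89.

11609.89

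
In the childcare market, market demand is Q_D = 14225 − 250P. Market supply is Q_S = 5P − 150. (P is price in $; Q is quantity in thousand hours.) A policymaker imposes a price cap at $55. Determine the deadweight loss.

In inverse form: demand P = 56.9 − 0.004Q, supply P = 30 + 0.2Q.
Competitive equilibrium: 56.9 − 0.004Q = 30 + 0.2Q → Q* = 131.8627, P* = 56.3725.
At the ceiling P = 55, quantity supplied = (55 − 30)/0.2 = 125.
Willingness to pay at Q' = 125: 56.9 − 0.004·125 = 56.4.
ΔQ = 131.8627 − 125 = 6.8627; wedge = 56.4 − 55 = 1.4.
Welfare loss = ½ × 6.8627 × 1.4 = $4.80 thousand.

$4.80 thousand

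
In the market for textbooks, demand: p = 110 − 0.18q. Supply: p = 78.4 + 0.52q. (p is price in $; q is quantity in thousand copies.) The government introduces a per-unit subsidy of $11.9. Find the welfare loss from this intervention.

Competitive equilibrium: 110 − 0.18q = 78.4 + 0.52q → q* = 45.1429, p* = 101.8743.
The subsidy lowers effective supply by 11.9: p = 66.5 + 0.52q.
New quantity: 110 − 0.18q = 66.5 + 0.52q → q' = 62.1429.
Overproduction Δq = 62.1429 − 45.1429 = 17; wedge = subsidy = 11.9.
Deadweight loss = ½ × 17 × 11.9 = $101.15 thousand.

$101.15 thousand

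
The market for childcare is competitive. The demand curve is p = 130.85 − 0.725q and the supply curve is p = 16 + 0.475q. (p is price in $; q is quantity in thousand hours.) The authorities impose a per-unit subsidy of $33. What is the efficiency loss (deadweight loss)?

Competitive equilibrium: 130.85 − 0.725q = 16 + 0.475q → q* = 95.7083, p* = 61.4615.
The subsidy lowers effective supply by 33: p = 0.475q − 17.
New quantity: 130.85 − 0.725q = 0.475q − 17 → q' = 123.2083.
Overproduction Δq = 123.2083 − 95.7083 = 27.5; wedge = subsidy = 33.
Deadweight loss = ½ × 27.5 × 33 = $453.75 thousand.

$453.75 thousand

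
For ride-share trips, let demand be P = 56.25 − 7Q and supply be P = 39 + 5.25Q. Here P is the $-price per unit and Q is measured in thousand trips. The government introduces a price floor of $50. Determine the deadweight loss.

Competitive equilibrium: 56.25 − 7Q = 39 + 5.25Q → Q* = 1.4082, P* = 46.3929.
At the floor P = 50, quantity demanded = (56.25 − 50)/7 = 0.8929.
Sellers' marginal cost at Q' = 0.8929: 39 + 5.25·0.8929 = 43.6877.
ΔQ = 1.4082 − 0.8929 = 0.5153; wedge = 50 − 43.6877 = 6.3123.
Welfare loss = ½ × 0.5153 × 6.3123 = $1.63 thousand.

$1.63 thousand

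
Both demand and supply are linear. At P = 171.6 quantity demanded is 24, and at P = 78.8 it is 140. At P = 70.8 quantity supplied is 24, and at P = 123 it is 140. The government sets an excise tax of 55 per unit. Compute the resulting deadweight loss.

1210

Demand slope = (78.8 − 171.6)/(140 − 24) = −0.8, so P = 190.8 − 0.8Q.
Supply slope = (123 − 70.8)/(140 − 24) = 0.45, so P = 60 + 0.45Q.
Competitive equilibrium: 190.8 − 0.8Q = 60 + 0.45Q → Q* = 104.64, P* = 107.088.
With the tax, the buyer price exceeds the seller price by 55: (190.8 − 0.8Q) − (60 + 0.45Q) = 55 → Q' = 60.64.
ΔQ = 104.64 − 60.64 = 44; the wedge equals the tax, 55.
The triangle = ½ × 44 × 55 = 1210.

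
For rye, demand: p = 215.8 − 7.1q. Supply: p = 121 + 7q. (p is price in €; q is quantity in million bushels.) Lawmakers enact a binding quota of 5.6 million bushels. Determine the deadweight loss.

Competitive equilibrium: 215.8 − 7.1q = 121 + 7q → q* = 6.7234, p* = 168.0638.
At q = 5.6: demand price = 215.8 − 7.1·5.6 = 176.04; supply price = 121 + 7·5.6 = 160.2.
Δq = 6.7234 − 5.6 = 1.1234; wedge = 176.04 − 160.2 = 15.84.
Deadweight loss = ½ × 1.1234 × 15.84 = €8.90 million.

€8.90 million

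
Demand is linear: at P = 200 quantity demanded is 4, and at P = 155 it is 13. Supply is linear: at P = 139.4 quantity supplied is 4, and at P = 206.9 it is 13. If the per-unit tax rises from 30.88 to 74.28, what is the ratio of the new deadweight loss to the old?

Demand slope = (155 − 200)/(13 − 4) = −5, so P = 220 − 5Q.
Supply slope = (206.9 − 139.4)/(13 − 4) = 7.5, so P = 109.4 + 7.5Q.
Competitive equilibrium: 220 − 5Q = 109.4 + 7.5Q → Q* = 8.848, P* = 175.76.
For a per-unit tax t: ΔQ = t/12.5, so DWL = ½·t·(t/12.5) = t²/25.
At t = 30.88: DWL = 38.143. At t = 74.28: DWL = 220.701.
Ratio = (74.28/30.88)² = 5.786.

5.786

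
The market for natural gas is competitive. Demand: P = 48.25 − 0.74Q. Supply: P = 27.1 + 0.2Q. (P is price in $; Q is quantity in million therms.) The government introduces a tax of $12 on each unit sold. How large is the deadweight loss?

$76.60 million

Competitive equilibrium: 48.25 − 0.74Q = 27.1 + 0.2Q → Q* = 22.5, P* = 31.6.
With the tax, the buyer price exceeds the seller price by 12: (48.25 − 0.74Q) − (27.1 + 0.2Q) = 12 → Q' = 9.734.
ΔQ = 22.5 − 9.734 = 12.766; the wedge equals the tax, 12.
Deadweight loss = ½ × 12.766 × 12 = $76.60 million.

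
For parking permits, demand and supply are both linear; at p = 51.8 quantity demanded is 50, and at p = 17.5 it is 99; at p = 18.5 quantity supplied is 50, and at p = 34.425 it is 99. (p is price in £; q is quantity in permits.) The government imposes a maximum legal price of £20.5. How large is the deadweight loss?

Demand slope = (17.5 − 51.8)/(99 − 50) = −0.7, so p = 86.8 − 0.7q.
Supply slope = (34.425 − 18.5)/(99 − 50) = 0.325, so p = 2.25 + 0.325q.
Competitive equilibrium: 86.8 − 0.7q = 2.25 + 0.325q → q* = 82.4878, p* = 29.0585.
At the ceiling p = 20.5, quantity supplied = (20.5 − 2.25)/0.325 = 56.1538.
Willingness to pay at q' = 56.1538: 86.8 − 0.7·56.1538 = 47.4923.
Δq = 82.4878 − 56.1538 = 26.334; wedge = 47.4923 − 20.5 = 26.9923.
The triangle = ½ × 26.334 × 26.9923 = £355.41.

£355.41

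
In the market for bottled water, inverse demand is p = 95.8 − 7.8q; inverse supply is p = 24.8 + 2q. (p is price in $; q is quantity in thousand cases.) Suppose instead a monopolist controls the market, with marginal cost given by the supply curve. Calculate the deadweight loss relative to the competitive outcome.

$50.52 thousand

Competitive equilibrium: 95.8 − 7.8q = 24.8 + 2q → q* = 7.2449, p* = 39.2898.
Marginal revenue: MR = 95.8 − 15.6q. Set MR = MC: 95.8 − 15.6q = 24.8 + 2q → q_m = 4.0341.
Price p_m = 95.8 − 7.8·4.0341 = 64.334; MC(q_m) = 24.8 + 2·4.0341 = 32.8682.
Competitive q* = 7.2449, so Δq = 3.2108; wedge = 64.334 − 32.8682 = 31.4658.
The triangle = ½ × 3.2108 × 31.4658 = $50.52 thousand.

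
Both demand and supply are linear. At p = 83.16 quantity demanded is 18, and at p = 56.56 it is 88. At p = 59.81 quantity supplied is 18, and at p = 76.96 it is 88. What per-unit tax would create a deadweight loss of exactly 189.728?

Demand slope = (56.56 − 83.16)/(88 − 18) = −0.38, so p = 90 − 0.38q.
Supply slope = (76.96 − 59.81)/(88 − 18) = 0.245, so p = 55.4 + 0.245q.
Competitive equilibrium: 90 − 0.38q = 55.4 + 0.245q → q* = 55.36, p* = 68.9632.
A tax t gives Δq = t/0.625 and wedge t, so DWL = t²/1.25.
t²/1.25 = 189.728 → t² = 237.16 → t = 15.4.

15.4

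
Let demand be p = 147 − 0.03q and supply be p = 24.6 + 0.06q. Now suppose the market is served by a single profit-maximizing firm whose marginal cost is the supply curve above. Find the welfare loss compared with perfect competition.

Competitive equilibrium: 147 − 0.03q = 24.6 + 0.06q → q* = 1360, p* = 106.2.
Marginal revenue: MR = 147 − 0.06q. Set MR = MC: 147 − 0.06q = 24.6 + 0.06q → q_m = 1020.
Price p_m = 147 − 0.03·1020 = 116.4; MC(q_m) = 24.6 + 0.06·1020 = 85.8.
Competitive q* = 1360, so Δq = 340; wedge = 116.4 − 85.8 = 30.6.
DWL = ½ × 340 × 30.6 = 5202.

5202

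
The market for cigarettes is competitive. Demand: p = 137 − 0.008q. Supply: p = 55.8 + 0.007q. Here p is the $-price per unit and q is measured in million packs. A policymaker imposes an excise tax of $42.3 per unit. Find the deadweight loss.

$59643 million

Competitive equilibrium: 137 − 0.008q = 55.8 + 0.007q → q* = 5413.3333, p* = 93.6933.
With the tax, the buyer price exceeds the seller price by 42.3: (137 − 0.008q) − (55.8 + 0.007q) = 42.3 → q' = 2593.3333.
Δq = 5413.3333 − 2593.3333 = 2820; the wedge equals the tax, 42.3.
Deadweight loss = ½ × 2820 × 42.3 = $59643 million.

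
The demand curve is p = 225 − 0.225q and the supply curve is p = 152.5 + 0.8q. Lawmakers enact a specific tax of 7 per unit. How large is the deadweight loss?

Competitive equilibrium: 225 − 0.225q = 152.5 + 0.8q → q* = 70.7317, p* = 209.0854.
With the tax, the buyer price exceeds the seller price by 7: (225 − 0.225q) − (152.5 + 0.8q) = 7 → q' = 63.9024.
Δq = 70.7317 − 63.9024 = 6.8293; the wedge equals the tax, 7.
DWL = ½ × 6.8293 × 7 = 23.90.

23.90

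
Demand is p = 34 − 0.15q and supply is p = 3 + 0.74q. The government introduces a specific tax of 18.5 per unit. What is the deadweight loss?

192.28

Competitive equilibrium: 34 − 0.15q = 3 + 0.74q → q* = 34.8315, p* = 28.7753.
With the tax, the buyer price exceeds the seller price by 18.5: (34 − 0.15q) − (3 + 0.74q) = 18.5 → q' = 14.0449.
Δq = 34.8315 − 14.0449 = 20.7866; the wedge equals the tax, 18.5.
The triangle = ½ × 20.7866 × 18.5 = 192.28.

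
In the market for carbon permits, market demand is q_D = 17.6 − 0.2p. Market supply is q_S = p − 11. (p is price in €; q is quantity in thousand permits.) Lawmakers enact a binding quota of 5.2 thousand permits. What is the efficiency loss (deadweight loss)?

In inverse form: demand p = 88 − 5q, supply p = 11 + q.
Competitive equilibrium: 88 − 5q = 11 + q → q* = 12.8333, p* = 23.8333.
At q = 5.2: demand price = 88 − 5·5.2 = 62; supply price = 11 + 1·5.2 = 16.2.
Δq = 12.8333 − 5.2 = 7.6333; wedge = 62 − 16.2 = 45.8.
Welfare loss = ½ × 7.6333 × 45.8 = €174.80 thousand.

€174.80 thousand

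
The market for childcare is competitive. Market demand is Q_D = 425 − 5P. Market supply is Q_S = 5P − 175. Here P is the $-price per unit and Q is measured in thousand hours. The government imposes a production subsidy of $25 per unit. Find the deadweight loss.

In inverse form: demand P = 85 − 0.2Q, supply P = 35 + 0.2Q.
Competitive equilibrium: 85 − 0.2Q = 35 + 0.2Q → Q* = 125, P* = 60.
The subsidy lowers effective supply by 25: P = 10 + 0.2Q.
New quantity: 85 − 0.2Q = 10 + 0.2Q → Q' = 187.5.
Overproduction ΔQ = 187.5 − 125 = 62.5; wedge = subsidy = 25.
The triangle = ½ × 62.5 × 25 = $781.25 thousand.

$781.25 thousand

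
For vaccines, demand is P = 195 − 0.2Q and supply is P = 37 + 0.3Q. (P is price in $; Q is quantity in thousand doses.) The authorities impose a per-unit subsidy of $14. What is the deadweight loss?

$196 thousand

Competitive equilibrium: 195 − 0.2Q = 37 + 0.3Q → Q* = 316, P* = 131.8.
The subsidy lowers effective supply by 14: P = 23 + 0.3Q.
New quantity: 195 − 0.2Q = 23 + 0.3Q → Q' = 344.
Overproduction ΔQ = 344 − 316 = 28; wedge = subsidy = 14.
The triangle = ½ × 28 × 14 = $196 thousand.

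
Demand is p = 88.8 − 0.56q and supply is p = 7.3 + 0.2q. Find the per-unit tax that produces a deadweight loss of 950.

Competitive equilibrium: 88.8 − 0.56q = 7.3 + 0.2q → q* = 107.2368, p* = 28.7474.
A tax t gives Δq = t/0.76 and wedge t, so DWL = t²/1.52.
t²/1.52 = 950 → t² = 1444 → t = 38.

38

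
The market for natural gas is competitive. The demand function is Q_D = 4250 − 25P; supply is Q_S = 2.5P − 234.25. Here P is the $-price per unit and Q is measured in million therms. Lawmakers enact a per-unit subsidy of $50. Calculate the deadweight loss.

In inverse form: demand P = 170 − 0.04Q, supply P = 93.7 + 0.4Q.
Competitive equilibrium: 170 − 0.04Q = 93.7 + 0.4Q → Q* = 173.4091, P* = 163.0636.
The subsidy lowers effective supply by 50: P = 43.7 + 0.4Q.
New quantity: 170 − 0.04Q = 43.7 + 0.4Q → Q' = 287.0455.
Overproduction ΔQ = 287.0455 − 173.4091 = 113.6364; wedge = subsidy = 50.
Welfare loss = ½ × 113.6364 × 50 = $2840.91 million.

$2840.91 million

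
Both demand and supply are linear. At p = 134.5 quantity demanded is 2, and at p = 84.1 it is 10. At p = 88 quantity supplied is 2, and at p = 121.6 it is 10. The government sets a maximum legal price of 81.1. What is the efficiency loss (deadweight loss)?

Demand slope = (84.1 − 134.5)/(10 − 2) = −6.3, so p = 147.1 − 6.3q.
Supply slope = (121.6 − 88)/(10 − 2) = 4.2, so p = 79.6 + 4.2q.
Competitive equilibrium: 147.1 − 6.3q = 79.6 + 4.2q → q* = 6.4286, p* = 106.6.
At the ceiling p = 81.1, quantity supplied = (81.1 − 79.6)/4.2 = 0.3571.
Willingness to pay at q' = 0.3571: 147.1 − 6.3·0.3571 = 144.8503.
Δq = 6.4286 − 0.3571 = 6.0715; wedge = 144.8503 − 81.1 = 63.7503.
Welfare loss = ½ × 6.0715 × 63.7503 = 193.53.

193.53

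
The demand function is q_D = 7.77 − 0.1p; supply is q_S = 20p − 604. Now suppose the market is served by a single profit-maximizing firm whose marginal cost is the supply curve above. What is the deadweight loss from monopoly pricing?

In inverse form: demand p = 77.7 − 10q, supply p = 30.2 + 0.05q.
Competitive equilibrium: 77.7 − 10q = 30.2 + 0.05q → q* = 4.7264, p* = 30.4363.
Marginal revenue: MR = 77.7 − 20q. Set MR = MC: 77.7 − 20q = 30.2 + 0.05q → q_m = 2.3691.
Price p_m = 77.7 − 10·2.3691 = 54.009; MC(q_m) = 30.2 + 0.05·2.3691 = 30.3185.
Competitive q* = 4.7264, so Δq = 2.3573; wedge = 54.009 − 30.3185 = 23.6905.
Deadweight loss = ½ × 2.3573 × 23.6905 = 27.92.

27.92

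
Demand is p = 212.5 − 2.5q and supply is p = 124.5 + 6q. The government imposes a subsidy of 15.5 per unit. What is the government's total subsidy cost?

Competitive equilibrium: 212.5 − 2.5q = 124.5 + 6q → q* = 10.3529, p* = 186.6176.
The subsidy lowers effective supply by 15.5: p = 109 + 6q.
New quantity: 212.5 − 2.5q = 109 + 6q → q' = 12.1765.
Total subsidy cost = 15.5 × 12.1765 = 188.74.

188.74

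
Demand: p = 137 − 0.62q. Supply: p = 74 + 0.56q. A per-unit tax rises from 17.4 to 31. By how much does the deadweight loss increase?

278.92

Competitive equilibrium: 137 − 0.62q = 74 + 0.56q → q* = 53.3898, p* = 103.8983.
For a per-unit tax t: Δq = t/1.18, so DWL = ½·t·(t/1.18) = t²/2.36.
At t = 17.4: DWL = 128.288. At t = 31: DWL = 407.203.
Increase = 407.203 − 128.288 = 278.92.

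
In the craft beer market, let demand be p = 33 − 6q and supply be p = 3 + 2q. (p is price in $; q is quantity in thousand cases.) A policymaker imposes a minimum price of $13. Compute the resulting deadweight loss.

Competitive equilibrium: 33 − 6q = 3 + 2q → q* = 3.75, p* = 10.5.
At the floor p = 13, quantity demanded = (33 − 13)/6 = 3.3333.
Sellers' marginal cost at q' = 3.3333: 3 + 2·3.3333 = 9.6666.
Δq = 3.75 − 3.3333 = 0.4167; wedge = 13 − 9.6666 = 3.3334.
The triangle = ½ × 0.4167 × 3.3334 = $0.69 thousand.

$0.69 thousand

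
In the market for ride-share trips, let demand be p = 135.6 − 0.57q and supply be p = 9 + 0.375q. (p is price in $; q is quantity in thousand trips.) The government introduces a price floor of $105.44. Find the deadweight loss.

Competitive equilibrium: 135.6 − 0.57q = 9 + 0.375q → q* = 133.9683, p* = 59.2381.
At the floor p = 105.44, quantity demanded = (135.6 − 105.44)/0.57 = 52.9123.
Sellers' marginal cost at q' = 52.9123: 9 + 0.375·52.9123 = 28.8421.
Δq = 133.9683 − 52.9123 = 81.056; wedge = 105.44 − 28.8421 = 76.5979.
The triangle = ½ × 81.056 × 76.5979 = $3104.36 thousand.

$3104.36 thousand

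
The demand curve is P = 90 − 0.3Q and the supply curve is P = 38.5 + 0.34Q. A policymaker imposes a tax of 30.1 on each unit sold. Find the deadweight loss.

707.82

Competitive equilibrium: 90 − 0.3Q = 38.5 + 0.34Q → Q* = 80.4688, P* = 65.8594.
With the tax, the buyer price exceeds the seller price by 30.1: (90 − 0.3Q) − (38.5 + 0.34Q) = 30.1 → Q' = 33.4375.
ΔQ = 80.4688 − 33.4375 = 47.0313; the wedge equals the tax, 30.1.
DWL = ½ × 47.0313 × 30.1 = 707.82.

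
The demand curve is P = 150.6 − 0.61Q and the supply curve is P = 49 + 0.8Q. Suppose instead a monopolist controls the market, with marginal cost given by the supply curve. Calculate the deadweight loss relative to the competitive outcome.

Competitive equilibrium: 150.6 − 0.61Q = 49 + 0.8Q → Q* = 72.0567, P* = 106.6454.
Marginal revenue: MR = 150.6 − 1.22Q. Set MR = MC: 150.6 − 1.22Q = 49 + 0.8Q → Q_m = 50.297.
Price P_m = 150.6 − 0.61·50.297 = 119.9188; MC(Q_m) = 49 + 0.8·50.297 = 89.2376.
Competitive Q* = 72.0567, so ΔQ = 21.7597; wedge = 119.9188 − 89.2376 = 30.6812.
The triangle = ½ × 21.7597 × 30.6812 = 333.81.

333.81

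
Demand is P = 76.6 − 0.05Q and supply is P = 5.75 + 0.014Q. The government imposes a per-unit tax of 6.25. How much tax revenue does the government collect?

Competitive equilibrium: 76.6 − 0.05Q = 5.75 + 0.014Q → Q* = 1107.0313, P* = 21.2484.
With the tax, the buyer price exceeds the seller price by 6.25: (76.6 − 0.05Q) − (5.75 + 0.014Q) = 6.25 → Q' = 1009.375.
Tax revenue = 6.25 × 1009.375 = 6308.59.

6308.59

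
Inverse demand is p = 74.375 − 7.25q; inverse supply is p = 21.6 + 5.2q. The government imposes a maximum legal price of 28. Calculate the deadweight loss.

Competitive equilibrium: 74.375 − 7.25q = 21.6 + 5.2q → q* = 4.239, p* = 43.6426.
At the ceiling p = 28, quantity supplied = (28 − 21.6)/5.2 = 1.2308.
Willingness to pay at q' = 1.2308: 74.375 − 7.25·1.2308 = 65.4517.
Δq = 4.239 − 1.2308 = 3.0082; wedge = 65.4517 − 28 = 37.4517.
Welfare loss = ½ × 3.0082 × 37.4517 = 56.33.

56.33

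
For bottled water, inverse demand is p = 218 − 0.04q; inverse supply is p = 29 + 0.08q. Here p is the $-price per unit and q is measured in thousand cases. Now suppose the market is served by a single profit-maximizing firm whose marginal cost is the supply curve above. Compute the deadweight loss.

$9302.34 thousand

Competitive equilibrium: 218 − 0.04q = 29 + 0.08q → q* = 1575, p* = 155.
Marginal revenue: MR = 218 − 0.08q. Set MR = MC: 218 − 0.08q = 29 + 0.08q → q_m = 1181.25.
Price p_m = 218 − 0.04·1181.25 = 170.75; MC(q_m) = 29 + 0.08·1181.25 = 123.5.
Competitive q* = 1575, so Δq = 393.75; wedge = 170.75 − 123.5 = 47.25.
Deadweight loss = ½ × 393.75 × 47.25 = $9302.34 thousand.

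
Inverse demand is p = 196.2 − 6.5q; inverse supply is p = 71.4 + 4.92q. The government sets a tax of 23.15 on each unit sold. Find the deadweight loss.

Competitive equilibrium: 196.2 − 6.5q = 71.4 + 4.92q → q* = 10.9282, p* = 125.1667.
With the tax, the buyer price exceeds the seller price by 23.15: (196.2 − 6.5q) − (71.4 + 4.92q) = 23.15 → q' = 8.9011.
Δq = 10.9282 − 8.9011 = 2.0271; the wedge equals the tax, 23.15.
The triangle = ½ × 2.0271 × 23.15 = 23.46.

23.46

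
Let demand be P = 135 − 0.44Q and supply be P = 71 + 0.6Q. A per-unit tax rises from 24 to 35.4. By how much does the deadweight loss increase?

Competitive equilibrium: 135 − 0.44Q = 71 + 0.6Q → Q* = 61.5385, P* = 107.9231.
For a per-unit tax t: ΔQ = t/1.04, so DWL = ½·t·(t/1.04) = t²/2.08.
At t = 24: DWL = 276.923. At t = 35.4: DWL = 602.481.
Increase = 602.481 − 276.923 = 325.56.

325.56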